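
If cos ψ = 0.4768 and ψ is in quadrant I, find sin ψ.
sin ψ = 0.879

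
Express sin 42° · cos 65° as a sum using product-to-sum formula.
sin 42° cos 65° = (1/2)[sin(42°+65°) + sin(42°-65°)]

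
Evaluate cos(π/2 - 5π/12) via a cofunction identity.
cos(π/2 - 5π/12) = sin(5π/12) = (√6+√2)/4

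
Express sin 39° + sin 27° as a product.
sin 39° + sin 27° = 2 sin(33°) cos(6°)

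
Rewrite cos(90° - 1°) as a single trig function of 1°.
cos(90° - 1°) = sin(1°)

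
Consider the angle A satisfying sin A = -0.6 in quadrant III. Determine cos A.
cos A = ±√(1 - sin²A) = -0.8 (negative in QIII)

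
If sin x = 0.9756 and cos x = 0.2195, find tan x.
tan x = sin x / cos x = 4.445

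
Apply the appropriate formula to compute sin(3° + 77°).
sin(3° + 77°) = sin 3° cos 77° + cos 3° sin 77° = 0.9848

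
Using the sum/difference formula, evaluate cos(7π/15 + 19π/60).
cos(7π/15 + 19π/60) = cos 7π/15 cos 19π/60 - sin 7π/15 sin 19π/60 = -0.7771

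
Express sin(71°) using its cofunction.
sin(71°) = cos(90° - 71°) = cos(19°)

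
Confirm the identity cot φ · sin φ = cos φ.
LHS = (cos φ/sin φ) · sin φ = cos φ = RHS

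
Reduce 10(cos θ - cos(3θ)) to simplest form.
10(cos θ - cos(3θ)) = 10(2 sin(2θ) sin θ) (using Sum-to-product)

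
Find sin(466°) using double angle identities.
sin(466°) = 2 sin 233° cos 233° = 0.9613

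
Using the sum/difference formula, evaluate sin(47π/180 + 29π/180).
sin(47π/180 + 29π/180) = sin 47π/180 cos 29π/180 + cos 47π/180 sin 29π/180 = 0.9703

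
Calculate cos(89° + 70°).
cos(89° + 70°) = cos 89° cos 70° - sin 89° sin 70° = -0.9336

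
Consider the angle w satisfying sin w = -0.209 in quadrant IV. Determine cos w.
cos w = √(1 - sin²w) = 0.9779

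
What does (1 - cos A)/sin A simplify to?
(1 - cos A)/sin A = tan(A/2) (using Half angle)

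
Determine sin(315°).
sin(315°) = -√2/2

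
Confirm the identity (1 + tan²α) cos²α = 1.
LHS = sec²α · cos²α = (1/cos²α) · cos²α = 1 = RHS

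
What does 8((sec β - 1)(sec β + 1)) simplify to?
8((sec β - 1)(sec β + 1)) = 8(tan²β) (using Diff. of squares)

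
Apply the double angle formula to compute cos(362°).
cos(362°) = cos²181° - sin²181° = 0.9994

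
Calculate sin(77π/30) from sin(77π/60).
sin(77π/30) = 2 sin 77π/60 cos 77π/60 = 0.9781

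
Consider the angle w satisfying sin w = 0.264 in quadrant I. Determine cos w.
cos w = √(1 - sin²w) = 0.9645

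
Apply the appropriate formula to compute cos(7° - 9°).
cos(7° - 9°) = cos 7° cos 9° + sin 7° sin 9° = 0.9994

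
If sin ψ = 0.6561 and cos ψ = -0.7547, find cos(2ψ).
cos(2ψ) = cos²ψ - sin²ψ = 0.1391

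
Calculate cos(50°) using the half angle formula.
cos(50°) = √((1 + cos 100°)/2) = 0.6428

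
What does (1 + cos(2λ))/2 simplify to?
(1 + cos(2λ))/2 = cos²λ (using Power reduction)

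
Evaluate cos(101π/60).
cos(101π/60) = 0.5446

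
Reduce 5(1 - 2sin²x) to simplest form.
5(1 - 2sin²x) = 5(cos(2x)) (using Double angle)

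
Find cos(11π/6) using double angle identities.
cos(11π/6) = cos²11π/12 - sin²11π/12 = √3/2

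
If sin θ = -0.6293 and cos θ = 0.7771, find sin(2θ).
sin(2θ) = 2 sin θ cos θ = -0.9781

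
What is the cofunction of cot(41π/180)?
cot(41π/180) = tan(π/2 - 41π/180) = tan(49π/180)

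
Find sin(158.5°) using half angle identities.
sin(158.5°) = √((1 - cos 317°)/2) = 0.3665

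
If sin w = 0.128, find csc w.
csc w = 1/sin w = 7.812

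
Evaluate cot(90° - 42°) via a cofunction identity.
cot(90° - 42°) = tan(42°) = 0.9004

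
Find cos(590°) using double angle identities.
cos(590°) = 1 - 2sin²295° = -0.6428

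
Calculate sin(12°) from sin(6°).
sin(12°) = 2 sin 6° cos 6° = 0.2079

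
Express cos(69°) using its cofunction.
cos(69°) = sin(90° - 69°) = sin(21°)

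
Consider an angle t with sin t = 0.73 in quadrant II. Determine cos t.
cos t = ±√(1 - sin²t) = -0.6834 (negative in QII)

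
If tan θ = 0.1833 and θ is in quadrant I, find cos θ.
cos θ = 0.9836 (using tan²θ + 1 = sec²θ)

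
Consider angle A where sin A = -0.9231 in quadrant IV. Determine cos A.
cos A = √(1 - sin²A) = 0.3846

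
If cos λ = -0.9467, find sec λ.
sec λ = 1/cos λ = -1.056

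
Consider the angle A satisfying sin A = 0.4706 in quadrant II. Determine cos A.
cos A = ±√(1 - sin²A) = -0.8823 (negative in QII)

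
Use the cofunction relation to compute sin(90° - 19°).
sin(90° - 19°) = cos(19°) = 0.9455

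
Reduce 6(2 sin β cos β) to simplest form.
6(2 sin β cos β) = 6(sin(2β)) (using Double angle)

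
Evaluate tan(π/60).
tan(π/60) = 0.05241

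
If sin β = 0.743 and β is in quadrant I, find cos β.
cos β = 0.6693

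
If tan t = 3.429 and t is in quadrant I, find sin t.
sin t = 0.96 (using tan²t + 1 = sec²t)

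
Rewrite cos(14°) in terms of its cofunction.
cos(14°) = sin(90° - 14°) = sin(76°)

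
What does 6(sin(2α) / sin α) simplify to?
6(sin(2α) / sin α) = 6(2 cos α) (using Double angle)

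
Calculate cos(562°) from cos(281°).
cos(562°) = cos²281° - sin²281° = -0.9272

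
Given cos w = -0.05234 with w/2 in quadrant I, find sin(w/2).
sin(w/2) = ±√((1 - cos w)/2); positive since w/2 ∈ QI, so sin(w/2) = 0.7254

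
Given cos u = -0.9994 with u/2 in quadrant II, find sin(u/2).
sin(u/2) = ±√((1 - cos u)/2); positive since u/2 ∈ QII, so sin(u/2) = 0.9998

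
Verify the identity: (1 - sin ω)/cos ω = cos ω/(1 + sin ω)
LHS = (1 - sin ω)(1 + sin ω) / (cos ω(1 + sin ω)) = (1 - sin²ω) / (cos ω(1 + sin ω)) = cos²ω / (cos ω(1 + sin ω)) = cos ω/(1 + sin ω) = RHS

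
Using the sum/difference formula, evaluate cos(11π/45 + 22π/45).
cos(11π/45 + 22π/45) = cos 11π/45 cos 22π/45 - sin 11π/45 sin 22π/45 = -0.6691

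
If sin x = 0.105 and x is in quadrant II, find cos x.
cos x = -0.9945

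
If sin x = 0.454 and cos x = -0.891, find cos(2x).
cos(2x) = cos²x - sin²x = 0.5878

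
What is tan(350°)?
tan(350°) = -0.1763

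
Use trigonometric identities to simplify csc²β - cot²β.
csc²β - cot²β = 1 (using Pythagorean identity)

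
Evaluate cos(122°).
cos(122°) = -0.5299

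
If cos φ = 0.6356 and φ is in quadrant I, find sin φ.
sin φ = 0.772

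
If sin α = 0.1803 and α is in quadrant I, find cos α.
cos α = 0.9836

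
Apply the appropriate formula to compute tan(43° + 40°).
tan(43° + 40°) = (tan 43° + tan 40°)/(1 - tan 43° tan 40°) = 8.144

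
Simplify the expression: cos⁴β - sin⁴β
cos⁴β - sin⁴β = cos(2β) (using Factoring + double angle)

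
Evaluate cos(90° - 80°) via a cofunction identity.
cos(90° - 80°) = sin(80°) = 0.9848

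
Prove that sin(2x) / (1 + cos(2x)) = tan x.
LHS = 2 sin x cos x / (2cos²x) = sin x/cos x = tan x = RHS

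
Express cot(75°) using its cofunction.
cot(75°) = tan(90° - 75°) = tan(15°)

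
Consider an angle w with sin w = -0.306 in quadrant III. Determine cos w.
cos w = ±√(1 - sin²w) = -0.952 (negative in QIII)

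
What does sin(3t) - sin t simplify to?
sin(3t) - sin t = 2 cos(2t) sin t (using Sum-to-product)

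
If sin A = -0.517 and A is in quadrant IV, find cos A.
cos A = 0.856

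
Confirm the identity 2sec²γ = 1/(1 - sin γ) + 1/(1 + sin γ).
RHS = [(1 + sin γ) + (1 - sin γ)] / [(1 - sin γ)(1 + sin γ)] = 2/(1 - sin²γ) = 2/cos²γ = 2sec²γ = LHS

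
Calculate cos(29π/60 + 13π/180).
cos(29π/60 + 13π/180) = cos 29π/60 cos 13π/180 - sin 29π/60 sin 13π/180 = -0.1736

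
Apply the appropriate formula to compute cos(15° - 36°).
cos(15° - 36°) = cos 15° cos 36° + sin 15° sin 36° = 0.9336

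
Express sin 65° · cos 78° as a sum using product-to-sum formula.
sin 65° cos 78° = (1/2)[sin(65°+78°) + sin(65°-78°)]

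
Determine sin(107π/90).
sin(107π/90) = -0.5592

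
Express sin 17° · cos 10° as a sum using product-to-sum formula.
sin 17° cos 10° = (1/2)[sin(17°+10°) + sin(17°-10°)]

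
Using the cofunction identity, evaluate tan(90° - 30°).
tan(90° - 30°) = cot(30°) = √3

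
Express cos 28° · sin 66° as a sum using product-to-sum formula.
cos 28° sin 66° = (1/2)[sin(28°+66°) - sin(28°-66°)]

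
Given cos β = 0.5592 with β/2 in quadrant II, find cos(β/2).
cos(β/2) = ±√((1 + cos β)/2); negative since β/2 ∈ QII, so cos(β/2) = -0.8829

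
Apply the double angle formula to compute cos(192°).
cos(192°) = cos²96° - sin²96° = -0.9781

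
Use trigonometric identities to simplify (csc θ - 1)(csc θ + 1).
(csc θ - 1)(csc θ + 1) = cot²θ (using Diff. of squares)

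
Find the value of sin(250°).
sin(250°) = -0.9397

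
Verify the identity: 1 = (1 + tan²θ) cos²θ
RHS = sec²θ · cos²θ = (1/cos²θ) · cos²θ = 1 = LHS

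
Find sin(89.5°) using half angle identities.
sin(89.5°) = √((1 - cos 179°)/2) = 1.0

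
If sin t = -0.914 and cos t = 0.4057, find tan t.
tan t = sin t / cos t = -2.253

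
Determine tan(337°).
tan(337°) = -0.4245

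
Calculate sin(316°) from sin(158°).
sin(316°) = 2 sin 158° cos 158° = -0.6947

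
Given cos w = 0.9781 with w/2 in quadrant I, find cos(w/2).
cos(w/2) = ±√((1 + cos w)/2); positive since w/2 ∈ QI, so cos(w/2) = 0.9945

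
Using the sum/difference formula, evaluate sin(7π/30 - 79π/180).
sin(7π/30 - 79π/180) = sin 7π/30 cos 79π/180 - cos 7π/30 sin 79π/180 = -0.6018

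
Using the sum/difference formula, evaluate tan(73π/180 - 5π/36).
tan(73π/180 - 5π/36) = (tan 73π/180 - tan 5π/36)/(1 + tan 73π/180 tan 5π/36) = 1.111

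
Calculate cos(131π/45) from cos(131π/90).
cos(131π/45) = cos²131π/90 - sin²131π/90 = -0.9613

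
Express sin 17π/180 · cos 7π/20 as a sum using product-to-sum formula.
sin 17π/180 cos 7π/20 = (1/2)[sin(17π/180+7π/20) + sin(17π/180-7π/20)]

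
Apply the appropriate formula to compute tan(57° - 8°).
tan(57° - 8°) = (tan 57° - tan 8°)/(1 + tan 57° tan 8°) = 1.15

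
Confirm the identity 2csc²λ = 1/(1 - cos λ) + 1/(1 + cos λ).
RHS = [(1 + cos λ) + (1 - cos λ)] / [(1 - cos λ)(1 + cos λ)] = 2/(1 - cos²λ) = 2/sin²λ = 2csc²λ = LHS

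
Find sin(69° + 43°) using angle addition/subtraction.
sin(69° + 43°) = sin 69° cos 43° + cos 69° sin 43° = 0.9272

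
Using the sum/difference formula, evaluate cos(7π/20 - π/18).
cos(7π/20 - π/18) = cos 7π/20 cos π/18 + sin 7π/20 sin π/18 = 0.6018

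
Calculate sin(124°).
sin(124°) = 0.829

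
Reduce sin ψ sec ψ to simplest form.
sin ψ sec ψ = tan ψ (using Reciprocal + quotient)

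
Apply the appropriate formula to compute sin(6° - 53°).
sin(6° - 53°) = sin 6° cos 53° - cos 6° sin 53° = -0.7314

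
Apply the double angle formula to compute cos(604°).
cos(604°) = cos²302° - sin²302° = -0.4384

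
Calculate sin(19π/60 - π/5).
sin(19π/60 - π/5) = sin 19π/60 cos π/5 - cos 19π/60 sin π/5 = 0.3584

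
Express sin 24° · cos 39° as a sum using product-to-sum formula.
sin 24° cos 39° = (1/2)[sin(24°+39°) + sin(24°-39°)]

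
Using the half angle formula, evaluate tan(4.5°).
tan(4.5°) = sin 9° / (1 + cos 9°) = 0.0787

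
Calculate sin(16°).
sin(16°) = 0.2756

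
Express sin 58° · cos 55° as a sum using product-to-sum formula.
sin 58° cos 55° = (1/2)[sin(58°+55°) + sin(58°-55°)]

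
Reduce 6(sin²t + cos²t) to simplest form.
6(sin²t + cos²t) = 6 (using Pythagorean identity)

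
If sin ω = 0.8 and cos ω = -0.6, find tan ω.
tan ω = sin ω / cos ω = -1.333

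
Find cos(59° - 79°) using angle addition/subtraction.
cos(59° - 79°) = cos 59° cos 79° + sin 59° sin 79° = 0.9397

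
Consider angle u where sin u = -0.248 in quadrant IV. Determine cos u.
cos u = √(1 - sin²u) = 0.9688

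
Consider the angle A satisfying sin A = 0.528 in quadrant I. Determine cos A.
cos A = √(1 - sin²A) = 0.8492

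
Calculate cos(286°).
cos(286°) = 0.2756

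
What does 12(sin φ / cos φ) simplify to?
12(sin φ / cos φ) = 12(tan φ) (using Quotient identity)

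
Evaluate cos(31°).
cos(31°) = 0.8572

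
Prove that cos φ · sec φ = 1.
LHS = cos φ · (1/cos φ) = 1 = RHS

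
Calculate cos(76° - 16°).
cos(76° - 16°) = cos 76° cos 16° + sin 76° sin 16° = 1/2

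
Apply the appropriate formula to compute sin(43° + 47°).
sin(43° + 47°) = sin 43° cos 47° + cos 43° sin 47° = 1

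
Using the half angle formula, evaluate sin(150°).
sin(150°) = √((1 - cos 300°)/2) = 1/2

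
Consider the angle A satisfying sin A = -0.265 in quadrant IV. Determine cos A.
cos A = √(1 - sin²A) = 0.9642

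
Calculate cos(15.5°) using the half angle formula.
cos(15.5°) = √((1 + cos 31°)/2) = 0.9636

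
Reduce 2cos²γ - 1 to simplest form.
2cos²γ - 1 = cos(2γ) (using Double angle)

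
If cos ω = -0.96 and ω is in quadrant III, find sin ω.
sin ω = -0.28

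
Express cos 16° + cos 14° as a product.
cos 16° + cos 14° = 2 cos(15°) cos(1°)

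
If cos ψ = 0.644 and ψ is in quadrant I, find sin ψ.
sin ψ = 0.765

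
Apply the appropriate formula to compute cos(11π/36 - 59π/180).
cos(11π/36 - 59π/180) = cos 11π/36 cos 59π/180 + sin 11π/36 sin 59π/180 = 0.9976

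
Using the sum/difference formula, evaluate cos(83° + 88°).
cos(83° + 88°) = cos 83° cos 88° - sin 83° sin 88° = -0.9877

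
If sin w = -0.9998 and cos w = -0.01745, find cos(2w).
cos(2w) = cos²w - sin²w = -0.9993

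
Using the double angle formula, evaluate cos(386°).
cos(386°) = cos²193° - sin²193° = 0.8988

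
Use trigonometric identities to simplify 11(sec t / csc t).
11(sec t / csc t) = 11(tan t) (using Reciprocal identities)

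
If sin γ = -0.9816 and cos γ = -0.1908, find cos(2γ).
cos(2γ) = cos²γ - sin²γ = -0.9271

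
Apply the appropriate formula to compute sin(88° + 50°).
sin(88° + 50°) = sin 88° cos 50° + cos 88° sin 50° = 0.6691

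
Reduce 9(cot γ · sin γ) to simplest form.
9(cot γ · sin γ) = 9(cos γ) (using Quotient identity)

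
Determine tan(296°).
tan(296°) = -2.05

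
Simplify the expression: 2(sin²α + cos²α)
2(sin²α + cos²α) = 2 (using Pythagorean identity)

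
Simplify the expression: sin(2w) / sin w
sin(2w) / sin w = 2 cos w (using Double angle)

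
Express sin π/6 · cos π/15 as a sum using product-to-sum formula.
sin π/6 cos π/15 = (1/2)[sin(π/6+π/15) + sin(π/6-π/15)]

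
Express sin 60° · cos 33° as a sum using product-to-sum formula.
sin 60° cos 33° = (1/2)[sin(60°+33°) + sin(60°-33°)]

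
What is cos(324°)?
cos(324°) = 0.809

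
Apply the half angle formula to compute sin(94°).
sin(94°) = √((1 - cos 188°)/2) = 0.9976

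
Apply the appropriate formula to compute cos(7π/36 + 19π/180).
cos(7π/36 + 19π/180) = cos 7π/36 cos 19π/180 - sin 7π/36 sin 19π/180 = 0.5878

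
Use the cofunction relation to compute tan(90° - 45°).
tan(90° - 45°) = cot(45°) = 1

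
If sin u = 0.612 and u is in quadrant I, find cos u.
cos u = 0.7909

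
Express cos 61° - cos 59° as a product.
cos 61° - cos 59° = -2 sin(60°) sin(1°)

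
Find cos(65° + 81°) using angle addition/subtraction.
cos(65° + 81°) = cos 65° cos 81° - sin 65° sin 81° = -0.829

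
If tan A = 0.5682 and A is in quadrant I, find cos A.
cos A = 0.8694 (using tan²A + 1 = sec²A)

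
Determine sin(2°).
sin(2°) = 0.0349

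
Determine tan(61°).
tan(61°) = 1.804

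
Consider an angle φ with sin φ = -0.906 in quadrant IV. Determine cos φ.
cos φ = √(1 - sin²φ) = 0.4233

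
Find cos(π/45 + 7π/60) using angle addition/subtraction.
cos(π/45 + 7π/60) = cos π/45 cos 7π/60 - sin π/45 sin 7π/60 = 0.9063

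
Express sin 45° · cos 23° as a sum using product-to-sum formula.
sin 45° cos 23° = (1/2)[sin(45°+23°) + sin(45°-23°)]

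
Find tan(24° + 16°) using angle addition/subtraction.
tan(24° + 16°) = (tan 24° + tan 16°)/(1 - tan 24° tan 16°) = 0.8391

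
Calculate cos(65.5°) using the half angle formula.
cos(65.5°) = √((1 + cos 131°)/2) = 0.4147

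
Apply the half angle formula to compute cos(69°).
cos(69°) = √((1 + cos 138°)/2) = 0.3584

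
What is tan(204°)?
tan(204°) = 0.4452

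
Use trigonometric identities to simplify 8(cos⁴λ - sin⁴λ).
8(cos⁴λ - sin⁴λ) = 8(cos(2λ)) (using Factoring + double angle)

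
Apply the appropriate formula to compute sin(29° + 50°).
sin(29° + 50°) = sin 29° cos 50° + cos 29° sin 50° = 0.9816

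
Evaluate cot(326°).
cot(326°) = -1.483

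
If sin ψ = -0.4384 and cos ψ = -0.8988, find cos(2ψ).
cos(2ψ) = cos²ψ - sin²ψ = 0.6156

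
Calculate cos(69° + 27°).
cos(69° + 27°) = cos 69° cos 27° - sin 69° sin 27° = -0.1045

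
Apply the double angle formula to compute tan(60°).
tan(60°) = 2 tan 30° / (1 - tan²30°) = √3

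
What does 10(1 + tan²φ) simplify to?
10(1 + tan²φ) = 10(sec²φ) (using Pythagorean identity)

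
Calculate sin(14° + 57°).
sin(14° + 57°) = sin 14° cos 57° + cos 14° sin 57° = 0.9455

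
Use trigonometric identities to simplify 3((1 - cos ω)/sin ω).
3((1 - cos ω)/sin ω) = 3(tan(ω/2)) (using Half angle)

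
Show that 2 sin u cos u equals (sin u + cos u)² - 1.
RHS = sin²u + 2 sin u cos u + cos²u - 1 = (sin²u + cos²u) + 2 sin u cos u - 1 = 1 + 2 sin u cos u - 1 = 2 sin u cos u = LHS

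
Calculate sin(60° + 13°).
sin(60° + 13°) = sin 60° cos 13° + cos 60° sin 13° = 0.9563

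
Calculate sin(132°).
sin(132°) = 0.7431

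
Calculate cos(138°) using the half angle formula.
cos(138°) = -√((1 + cos 276°)/2) = -0.7431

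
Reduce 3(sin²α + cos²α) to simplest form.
3(sin²α + cos²α) = 3 (using Pythagorean identity)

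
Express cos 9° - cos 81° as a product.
cos 9° - cos 81° = -2 sin(45°) sin(-36°)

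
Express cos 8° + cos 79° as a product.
cos 8° + cos 79° = 2 cos(43.5°) cos(-35.5°)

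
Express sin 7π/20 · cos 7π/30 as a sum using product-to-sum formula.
sin 7π/20 cos 7π/30 = (1/2)[sin(7π/20+7π/30) + sin(7π/20-7π/30)]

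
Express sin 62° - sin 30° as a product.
sin 62° - sin 30° = 2 cos(46°) sin(16°)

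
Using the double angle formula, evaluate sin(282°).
sin(282°) = 2 sin 141° cos 141° = -0.9781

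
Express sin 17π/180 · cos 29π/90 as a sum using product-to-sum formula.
sin 17π/180 cos 29π/90 = (1/2)[sin(17π/180+29π/90) + sin(17π/180-29π/90)]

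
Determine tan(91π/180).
tan(91π/180) = -57.29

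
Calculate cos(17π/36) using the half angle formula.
cos(17π/36) = √((1 + cos 17π/18)/2) = 0.08716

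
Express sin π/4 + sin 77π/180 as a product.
sin π/4 + sin 77π/180 = 2 sin(61π/180) cos(-4π/45)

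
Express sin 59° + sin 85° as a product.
sin 59° + sin 85° = 2 sin(72°) cos(-13°)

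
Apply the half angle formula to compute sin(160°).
sin(160°) = √((1 - cos 320°)/2) = 0.342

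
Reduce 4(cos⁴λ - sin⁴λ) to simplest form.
4(cos⁴λ - sin⁴λ) = 4(cos(2λ)) (using Factoring + double angle)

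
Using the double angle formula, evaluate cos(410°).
cos(410°) = cos²205° - sin²205° = 0.6428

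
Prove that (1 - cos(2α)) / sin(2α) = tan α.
LHS = 2sin²α / (2 sin α cos α) = sin α/cos α = tan α = RHS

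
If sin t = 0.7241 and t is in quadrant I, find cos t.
cos t = 0.6897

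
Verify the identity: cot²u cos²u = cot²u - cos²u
RHS = cos²u/sin²u - cos²u = cos²u(1/sin²u - 1) = cos²u · (1 - sin²u)/sin²u = cos²u · cos²u/sin²u = cos²u · cot²u = LHS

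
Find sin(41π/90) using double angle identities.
sin(41π/90) = 2 sin 41π/180 cos 41π/180 = 0.9903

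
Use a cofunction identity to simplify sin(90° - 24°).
sin(90° - 24°) = cos(24°)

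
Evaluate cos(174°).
cos(174°) = -0.9945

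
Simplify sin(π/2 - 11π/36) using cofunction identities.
sin(π/2 - 11π/36) = cos(11π/36)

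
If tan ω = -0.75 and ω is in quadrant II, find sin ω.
sin ω = 0.6 (using tan²ω + 1 = sec²ω)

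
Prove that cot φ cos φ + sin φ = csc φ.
LHS = cos²φ/sin φ + sin φ = (cos²φ + sin²φ)/sin φ = 1/sin φ = csc φ = RHS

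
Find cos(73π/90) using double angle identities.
cos(73π/90) = 1 - 2sin²73π/180 = -0.829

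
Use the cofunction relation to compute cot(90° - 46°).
cot(90° - 46°) = tan(46°) = 1.036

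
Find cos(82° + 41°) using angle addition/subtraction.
cos(82° + 41°) = cos 82° cos 41° - sin 82° sin 41° = -0.5446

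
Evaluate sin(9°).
sin(9°) = 0.1564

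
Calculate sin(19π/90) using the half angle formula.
sin(19π/90) = √((1 - cos 19π/45)/2) = 0.6157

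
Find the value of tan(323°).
tan(323°) = -0.7536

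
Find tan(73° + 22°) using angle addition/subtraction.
tan(73° + 22°) = (tan 73° + tan 22°)/(1 - tan 73° tan 22°) = -11.43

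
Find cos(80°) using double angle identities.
cos(80°) = cos²40° - sin²40° = 0.1736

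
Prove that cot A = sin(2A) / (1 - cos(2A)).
RHS = 2 sin A cos A / (2sin²A) = cos A/sin A = cot A = LHS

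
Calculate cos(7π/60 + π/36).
cos(7π/60 + π/36) = cos 7π/60 cos π/36 - sin 7π/60 sin π/36 = 0.8988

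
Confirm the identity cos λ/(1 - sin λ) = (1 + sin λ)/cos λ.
RHS = (1 + sin λ)(1 - sin λ) / (cos λ(1 - sin λ)) = (1 - sin²λ) / (cos λ(1 - sin λ)) = cos²λ / (cos λ(1 - sin λ)) = cos λ/(1 - sin λ) = LHS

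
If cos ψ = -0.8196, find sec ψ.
sec ψ = 1/cos ψ = -1.22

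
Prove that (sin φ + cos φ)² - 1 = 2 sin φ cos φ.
LHS = sin²φ + 2 sin φ cos φ + cos²φ - 1 = (sin²φ + cos²φ) + 2 sin φ cos φ - 1 = 1 + 2 sin φ cos φ - 1 = 2 sin φ cos φ = RHS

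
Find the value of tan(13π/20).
tan(13π/20) = -1.963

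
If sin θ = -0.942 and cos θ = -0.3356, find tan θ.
tan θ = sin θ / cos θ = 2.807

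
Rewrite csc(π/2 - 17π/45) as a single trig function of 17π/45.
csc(π/2 - 17π/45) = sec(17π/45)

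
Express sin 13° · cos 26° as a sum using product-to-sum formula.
sin 13° cos 26° = (1/2)[sin(13°+26°) + sin(13°-26°)]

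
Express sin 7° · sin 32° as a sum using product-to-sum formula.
sin 7° sin 32° = (1/2)[cos(7°-32°) - cos(7°+32°)]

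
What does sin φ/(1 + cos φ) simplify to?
sin φ/(1 + cos φ) = tan(φ/2) (using Half angle)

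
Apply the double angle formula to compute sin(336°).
sin(336°) = 2 sin 168° cos 168° = -0.4067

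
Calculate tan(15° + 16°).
tan(15° + 16°) = (tan 15° + tan 16°)/(1 - tan 15° tan 16°) = 0.6009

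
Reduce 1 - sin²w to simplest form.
1 - sin²w = cos²w (using Pythagorean identity)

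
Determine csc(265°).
csc(265°) = -1.004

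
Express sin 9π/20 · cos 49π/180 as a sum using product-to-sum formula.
sin 9π/20 cos 49π/180 = (1/2)[sin(9π/20+49π/180) + sin(9π/20-49π/180)]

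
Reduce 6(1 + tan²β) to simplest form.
6(1 + tan²β) = 6(sec²β) (using Pythagorean identity)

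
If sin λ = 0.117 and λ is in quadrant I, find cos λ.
cos λ = 0.9931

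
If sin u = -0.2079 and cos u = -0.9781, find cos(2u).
cos(2u) = cos²u - sin²u = 0.9135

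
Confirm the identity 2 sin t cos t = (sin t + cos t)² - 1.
RHS = sin²t + 2 sin t cos t + cos²t - 1 = (sin²t + cos²t) + 2 sin t cos t - 1 = 1 + 2 sin t cos t - 1 = 2 sin t cos t = LHS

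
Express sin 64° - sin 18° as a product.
sin 64° - sin 18° = 2 cos(41°) sin(23°)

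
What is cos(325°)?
cos(325°) = 0.8192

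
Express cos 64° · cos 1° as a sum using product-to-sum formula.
cos 64° cos 1° = (1/2)[cos(64°-1°) + cos(64°+1°)]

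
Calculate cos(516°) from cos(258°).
cos(516°) = 1 - 2sin²258° = -0.9135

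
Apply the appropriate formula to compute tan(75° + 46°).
tan(75° + 46°) = (tan 75° + tan 46°)/(1 - tan 75° tan 46°) = -1.664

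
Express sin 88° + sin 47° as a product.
sin 88° + sin 47° = 2 sin(67.5°) cos(20.5°)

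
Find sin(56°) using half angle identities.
sin(56°) = √((1 - cos 112°)/2) = 0.829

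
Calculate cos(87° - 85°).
cos(87° - 85°) = cos 87° cos 85° + sin 87° sin 85° = 0.9994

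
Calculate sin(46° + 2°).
sin(46° + 2°) = sin 46° cos 2° + cos 46° sin 2° = 0.7431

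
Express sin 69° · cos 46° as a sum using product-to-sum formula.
sin 69° cos 46° = (1/2)[sin(69°+46°) + sin(69°-46°)]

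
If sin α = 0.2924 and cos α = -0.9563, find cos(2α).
cos(2α) = cos²α - sin²α = 0.829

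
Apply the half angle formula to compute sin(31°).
sin(31°) = √((1 - cos 62°)/2) = 0.515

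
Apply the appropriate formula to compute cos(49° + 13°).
cos(49° + 13°) = cos 49° cos 13° - sin 49° sin 13° = 0.4695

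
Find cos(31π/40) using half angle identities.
cos(31π/40) = -√((1 + cos 31π/20)/2) = -0.7604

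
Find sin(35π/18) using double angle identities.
sin(35π/18) = 2 sin 35π/36 cos 35π/36 = -0.1736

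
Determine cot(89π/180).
cot(89π/180) = 0.01746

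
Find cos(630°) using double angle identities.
cos(630°) = cos²315° - sin²315° = 0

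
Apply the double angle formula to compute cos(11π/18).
cos(11π/18) = 1 - 2sin²11π/36 = -0.342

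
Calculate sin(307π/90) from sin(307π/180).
sin(307π/90) = 2 sin 307π/180 cos 307π/180 = -0.9613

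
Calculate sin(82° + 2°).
sin(82° + 2°) = sin 82° cos 2° + cos 82° sin 2° = 0.9945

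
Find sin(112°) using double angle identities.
sin(112°) = 2 sin 56° cos 56° = 0.9272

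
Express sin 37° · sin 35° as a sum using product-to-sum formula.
sin 37° sin 35° = (1/2)[cos(37°-35°) - cos(37°+35°)]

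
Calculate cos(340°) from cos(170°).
cos(340°) = cos²170° - sin²170° = 0.9397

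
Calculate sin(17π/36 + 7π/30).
sin(17π/36 + 7π/30) = sin 17π/36 cos 7π/30 + cos 17π/36 sin 7π/30 = 0.7986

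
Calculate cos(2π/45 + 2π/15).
cos(2π/45 + 2π/15) = cos 2π/45 cos 2π/15 - sin 2π/45 sin 2π/15 = 0.848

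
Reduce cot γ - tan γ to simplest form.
cot γ - tan γ = 2 cot(2γ) (using Double angle)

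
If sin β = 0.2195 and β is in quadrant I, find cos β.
cos β = 0.9756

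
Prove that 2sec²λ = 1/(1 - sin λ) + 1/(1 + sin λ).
RHS = [(1 + sin λ) + (1 - sin λ)] / [(1 - sin λ)(1 + sin λ)] = 2/(1 - sin²λ) = 2/cos²λ = 2sec²λ = LHS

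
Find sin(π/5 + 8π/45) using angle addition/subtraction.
sin(π/5 + 8π/45) = sin π/5 cos 8π/45 + cos π/5 sin 8π/45 = 0.9272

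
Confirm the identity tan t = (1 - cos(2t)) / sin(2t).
RHS = 2sin²t / (2 sin t cos t) = sin t/cos t = tan t = LHS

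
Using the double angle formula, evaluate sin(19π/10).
sin(19π/10) = 2 sin 19π/20 cos 19π/20 = -0.309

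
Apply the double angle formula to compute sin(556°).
sin(556°) = 2 sin 278° cos 278° = -0.2756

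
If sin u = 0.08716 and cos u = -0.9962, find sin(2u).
sin(2u) = 2 sin u cos u = -0.1737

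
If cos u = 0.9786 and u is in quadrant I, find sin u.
sin u = 0.2058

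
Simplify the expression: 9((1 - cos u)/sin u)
9((1 - cos u)/sin u) = 9(tan(u/2)) (using Half angle)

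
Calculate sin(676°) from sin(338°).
sin(676°) = 2 sin 338° cos 338° = -0.6947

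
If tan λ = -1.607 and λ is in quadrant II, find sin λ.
sin λ = 0.849 (using tan²λ + 1 = sec²λ)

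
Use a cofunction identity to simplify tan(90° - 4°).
tan(90° - 4°) = cot(4°)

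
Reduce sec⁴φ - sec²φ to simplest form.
sec⁴φ - sec²φ = tan⁴φ + tan²φ (using Pythagorean)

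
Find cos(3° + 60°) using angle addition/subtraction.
cos(3° + 60°) = cos 3° cos 60° - sin 3° sin 60° = 0.454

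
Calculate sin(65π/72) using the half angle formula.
sin(65π/72) = √((1 - cos 65π/36)/2) = 0.3007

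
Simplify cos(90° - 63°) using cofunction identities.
cos(90° - 63°) = sin(63°)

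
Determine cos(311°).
cos(311°) = 0.6561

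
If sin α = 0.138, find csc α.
csc α = 1/sin α = 7.246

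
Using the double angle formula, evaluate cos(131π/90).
cos(131π/90) = cos²131π/180 - sin²131π/180 = -0.1392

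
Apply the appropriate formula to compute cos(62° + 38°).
cos(62° + 38°) = cos 62° cos 38° - sin 62° sin 38° = -0.1736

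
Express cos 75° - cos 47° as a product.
cos 75° - cos 47° = -2 sin(61°) sin(14°)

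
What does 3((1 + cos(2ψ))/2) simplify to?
3((1 + cos(2ψ))/2) = 3(cos²ψ) (using Power reduction)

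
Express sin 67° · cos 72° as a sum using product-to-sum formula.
sin 67° cos 72° = (1/2)[sin(67°+72°) + sin(67°-72°)]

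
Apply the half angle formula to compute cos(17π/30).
cos(17π/30) = -√((1 + cos 17π/15)/2) = -0.2079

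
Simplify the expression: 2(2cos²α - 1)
2(2cos²α - 1) = 2(cos(2α)) (using Double angle)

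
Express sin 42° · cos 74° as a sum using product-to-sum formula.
sin 42° cos 74° = (1/2)[sin(42°+74°) + sin(42°-74°)]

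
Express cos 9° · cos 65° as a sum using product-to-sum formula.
cos 9° cos 65° = (1/2)[cos(9°-65°) + cos(9°+65°)]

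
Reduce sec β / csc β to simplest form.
sec β / csc β = tan β (using Reciprocal identities)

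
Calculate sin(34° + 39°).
sin(34° + 39°) = sin 34° cos 39° + cos 34° sin 39° = 0.9563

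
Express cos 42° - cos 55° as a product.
cos 42° - cos 55° = -2 sin(48.5°) sin(-6.5°)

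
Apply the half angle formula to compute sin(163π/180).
sin(163π/180) = √((1 - cos 163π/90)/2) = 0.2924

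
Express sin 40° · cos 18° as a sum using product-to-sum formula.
sin 40° cos 18° = (1/2)[sin(40°+18°) + sin(40°-18°)]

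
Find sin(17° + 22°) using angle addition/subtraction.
sin(17° + 22°) = sin 17° cos 22° + cos 17° sin 22° = 0.6293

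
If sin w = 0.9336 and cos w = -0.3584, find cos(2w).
cos(2w) = cos²w - sin²w = -0.7432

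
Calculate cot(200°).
cot(200°) = 2.747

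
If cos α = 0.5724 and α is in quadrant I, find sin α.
sin α = 0.82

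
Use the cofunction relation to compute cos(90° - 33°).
cos(90° - 33°) = sin(33°) = 0.5446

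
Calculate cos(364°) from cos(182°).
cos(364°) = cos²182° - sin²182° = 0.9976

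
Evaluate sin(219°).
sin(219°) = -0.6293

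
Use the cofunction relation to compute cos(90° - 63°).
cos(90° - 63°) = sin(63°) = 0.891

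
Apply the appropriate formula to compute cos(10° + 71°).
cos(10° + 71°) = cos 10° cos 71° - sin 10° sin 71° = 0.1564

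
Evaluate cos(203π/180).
cos(203π/180) = -0.9205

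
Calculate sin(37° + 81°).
sin(37° + 81°) = sin 37° cos 81° + cos 37° sin 81° = 0.8829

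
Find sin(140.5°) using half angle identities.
sin(140.5°) = √((1 - cos 281°)/2) = 0.6361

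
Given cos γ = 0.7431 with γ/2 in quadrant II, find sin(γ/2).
sin(γ/2) = ±√((1 - cos γ)/2); positive since γ/2 ∈ QII, so sin(γ/2) = 0.3584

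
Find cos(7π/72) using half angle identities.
cos(7π/72) = √((1 + cos 7π/36)/2) = 0.9537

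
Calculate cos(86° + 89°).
cos(86° + 89°) = cos 86° cos 89° - sin 86° sin 89° = -0.9962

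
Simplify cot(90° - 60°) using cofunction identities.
cot(90° - 60°) = tan(60°)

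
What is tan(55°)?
tan(55°) = 1.428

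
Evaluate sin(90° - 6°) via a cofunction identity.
sin(90° - 6°) = cos(6°) = 0.9945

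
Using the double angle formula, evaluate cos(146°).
cos(146°) = cos²73° - sin²73° = -0.829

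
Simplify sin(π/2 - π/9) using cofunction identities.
sin(π/2 - π/9) = cos(π/9)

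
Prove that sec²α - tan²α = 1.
LHS = 1/cos²α - sin²α/cos²α = (1 - sin²α)/cos²α = cos²α/cos²α = 1 = RHS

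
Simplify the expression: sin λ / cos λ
sin λ / cos λ = tan λ (using Quotient identity)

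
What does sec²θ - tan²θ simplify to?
sec²θ - tan²θ = 1 (using Pythagorean identity)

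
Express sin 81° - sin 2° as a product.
sin 81° - sin 2° = 2 cos(41.5°) sin(39.5°)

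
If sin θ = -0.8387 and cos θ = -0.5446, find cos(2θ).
cos(2θ) = cos²θ - sin²θ = -0.4068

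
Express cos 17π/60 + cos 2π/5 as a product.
cos 17π/60 + cos 2π/5 = 2 cos(41π/120) cos(-7π/120)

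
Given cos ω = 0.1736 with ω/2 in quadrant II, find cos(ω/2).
cos(ω/2) = ±√((1 + cos ω)/2); negative since ω/2 ∈ QII, so cos(ω/2) = -0.766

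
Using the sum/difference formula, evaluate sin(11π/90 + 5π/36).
sin(11π/90 + 5π/36) = sin 11π/90 cos 5π/36 + cos 11π/90 sin 5π/36 = 0.7314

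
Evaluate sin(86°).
sin(86°) = 0.9976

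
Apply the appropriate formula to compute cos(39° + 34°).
cos(39° + 34°) = cos 39° cos 34° - sin 39° sin 34° = 0.2924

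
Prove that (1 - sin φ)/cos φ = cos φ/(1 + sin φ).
LHS = (1 - sin φ)(1 + sin φ) / (cos φ(1 + sin φ)) = (1 - sin²φ) / (cos φ(1 + sin φ)) = cos²φ / (cos φ(1 + sin φ)) = cos φ/(1 + sin φ) = RHS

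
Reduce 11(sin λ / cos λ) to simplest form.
11(sin λ / cos λ) = 11(tan λ) (using Quotient identity)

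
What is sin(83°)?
sin(83°) = 0.9925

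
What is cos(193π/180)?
cos(193π/180) = -0.9744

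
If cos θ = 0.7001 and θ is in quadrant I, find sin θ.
sin θ = 0.714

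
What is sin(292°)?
sin(292°) = -0.9272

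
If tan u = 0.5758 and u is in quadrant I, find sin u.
sin u = 0.499 (using tan²u + 1 = sec²u)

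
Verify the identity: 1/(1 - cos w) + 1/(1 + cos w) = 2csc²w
LHS = [(1 + cos w) + (1 - cos w)] / [(1 - cos w)(1 + cos w)] = 2/(1 - cos²w) = 2/sin²w = 2csc²w = RHS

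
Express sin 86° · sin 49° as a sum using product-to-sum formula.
sin 86° sin 49° = (1/2)[cos(86°-49°) - cos(86°+49°)]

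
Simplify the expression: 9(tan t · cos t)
9(tan t · cos t) = 9(sin t) (using Quotient identity)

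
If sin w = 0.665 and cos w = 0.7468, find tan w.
tan w = sin w / cos w = 0.8905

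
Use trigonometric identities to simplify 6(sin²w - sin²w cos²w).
6(sin²w - sin²w cos²w) = 6(sin⁴w) (using Factoring)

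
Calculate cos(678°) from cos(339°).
cos(678°) = cos²339° - sin²339° = 0.7431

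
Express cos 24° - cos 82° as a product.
cos 24° - cos 82° = -2 sin(53°) sin(-29°)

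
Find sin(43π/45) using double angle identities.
sin(43π/45) = 2 sin 43π/90 cos 43π/90 = 0.1392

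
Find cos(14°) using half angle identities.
cos(14°) = √((1 + cos 28°)/2) = 0.9703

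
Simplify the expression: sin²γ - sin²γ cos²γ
sin²γ - sin²γ cos²γ = sin⁴γ (using Factoring)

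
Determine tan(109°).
tan(109°) = -2.904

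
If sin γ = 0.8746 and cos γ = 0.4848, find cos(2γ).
cos(2γ) = cos²γ - sin²γ = -0.5299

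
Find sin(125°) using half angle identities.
sin(125°) = √((1 - cos 250°)/2) = 0.8192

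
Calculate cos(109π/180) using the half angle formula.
cos(109π/180) = -√((1 + cos 109π/90)/2) = -0.3256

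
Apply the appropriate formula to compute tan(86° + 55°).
tan(86° + 55°) = (tan 86° + tan 55°)/(1 - tan 86° tan 55°) = -0.8098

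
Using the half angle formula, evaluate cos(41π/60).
cos(41π/60) = -√((1 + cos 41π/30)/2) = -0.5446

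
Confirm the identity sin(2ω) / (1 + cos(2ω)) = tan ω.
LHS = 2 sin ω cos ω / (2cos²ω) = sin ω/cos ω = tan ω = RHS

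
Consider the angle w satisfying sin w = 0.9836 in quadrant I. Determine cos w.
cos w = √(1 - sin²w) = 0.1804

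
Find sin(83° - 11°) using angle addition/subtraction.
sin(83° - 11°) = sin 83° cos 11° - cos 83° sin 11° = 0.9511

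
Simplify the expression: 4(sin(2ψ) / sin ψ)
4(sin(2ψ) / sin ψ) = 4(2 cos ψ) (using Double angle)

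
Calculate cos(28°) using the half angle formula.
cos(28°) = √((1 + cos 56°)/2) = 0.8829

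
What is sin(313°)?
sin(313°) = -0.7314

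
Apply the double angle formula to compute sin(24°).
sin(24°) = 2 sin 12° cos 12° = 0.4067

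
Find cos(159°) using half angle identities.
cos(159°) = -√((1 + cos 318°)/2) = -0.9336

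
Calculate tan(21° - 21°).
tan(21° - 21°) = (tan 21° - tan 21°)/(1 + tan 21° tan 21°) = 0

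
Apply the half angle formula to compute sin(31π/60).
sin(31π/60) = √((1 - cos 31π/30)/2) = 0.9986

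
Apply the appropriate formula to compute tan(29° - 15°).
tan(29° - 15°) = (tan 29° - tan 15°)/(1 + tan 29° tan 15°) = 0.2493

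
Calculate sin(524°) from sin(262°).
sin(524°) = 2 sin 262° cos 262° = 0.2756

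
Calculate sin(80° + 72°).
sin(80° + 72°) = sin 80° cos 72° + cos 80° sin 72° = 0.4695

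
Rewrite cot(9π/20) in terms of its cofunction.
cot(9π/20) = tan(π/2 - 9π/20) = tan(π/20)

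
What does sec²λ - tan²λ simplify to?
sec²λ - tan²λ = 1 (using Pythagorean identity)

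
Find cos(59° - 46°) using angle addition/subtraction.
cos(59° - 46°) = cos 59° cos 46° + sin 59° sin 46° = 0.9744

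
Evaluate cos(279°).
cos(279°) = 0.1564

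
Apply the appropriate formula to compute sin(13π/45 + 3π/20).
sin(13π/45 + 3π/20) = sin 13π/45 cos 3π/20 + cos 13π/45 sin 3π/20 = 0.9816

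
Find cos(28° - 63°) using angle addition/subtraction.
cos(28° - 63°) = cos 28° cos 63° + sin 28° sin 63° = 0.8192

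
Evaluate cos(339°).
cos(339°) = 0.9336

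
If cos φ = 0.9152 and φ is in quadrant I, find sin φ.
sin φ = 0.403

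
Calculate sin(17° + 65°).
sin(17° + 65°) = sin 17° cos 65° + cos 17° sin 65° = 0.9903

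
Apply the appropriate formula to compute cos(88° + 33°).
cos(88° + 33°) = cos 88° cos 33° - sin 88° sin 33° = -0.515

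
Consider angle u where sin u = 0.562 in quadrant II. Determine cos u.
cos u = ±√(1 - sin²u) = -0.8271 (negative in QII)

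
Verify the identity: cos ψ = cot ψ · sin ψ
RHS = (cos ψ/sin ψ) · sin ψ = cos ψ = LHS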